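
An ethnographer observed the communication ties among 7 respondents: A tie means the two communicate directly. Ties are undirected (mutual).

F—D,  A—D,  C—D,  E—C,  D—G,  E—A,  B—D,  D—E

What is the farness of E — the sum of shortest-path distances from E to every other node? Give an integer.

Distances from E: A:1, B:2, C:1, D:1, F:2, G:2.
Sum = 1 + 2 + 1 + 1 + 2 + 2 = 9.

9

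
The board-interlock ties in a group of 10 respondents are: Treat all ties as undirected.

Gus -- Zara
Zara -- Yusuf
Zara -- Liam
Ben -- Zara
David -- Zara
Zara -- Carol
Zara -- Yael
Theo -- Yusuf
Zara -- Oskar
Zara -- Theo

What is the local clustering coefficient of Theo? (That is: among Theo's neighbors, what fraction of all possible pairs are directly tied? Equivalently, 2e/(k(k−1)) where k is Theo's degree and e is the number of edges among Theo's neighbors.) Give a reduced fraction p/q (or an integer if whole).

1

Theo's neighbors: Yusuf and Zara (k = 2).
Possible neighbor pairs: C(2,2) = 1. Edges among them: Yusuf–Zara → e = 1.
Clustering(Theo) = 1/1.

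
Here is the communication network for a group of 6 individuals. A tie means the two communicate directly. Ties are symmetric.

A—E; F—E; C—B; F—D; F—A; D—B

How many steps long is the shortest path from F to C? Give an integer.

One shortest route is F – D – B – C, which uses 3 edges, and at distance 2 from F we only reach {B}, which does not include C. So d(F,C) = 3.

3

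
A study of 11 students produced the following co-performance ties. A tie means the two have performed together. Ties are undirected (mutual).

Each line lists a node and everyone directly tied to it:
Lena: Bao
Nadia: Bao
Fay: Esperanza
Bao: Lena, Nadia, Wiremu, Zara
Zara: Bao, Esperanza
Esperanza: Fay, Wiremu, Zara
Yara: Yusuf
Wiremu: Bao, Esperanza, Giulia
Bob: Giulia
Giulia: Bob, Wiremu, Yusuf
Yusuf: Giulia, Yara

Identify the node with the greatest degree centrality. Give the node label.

Bao

Degrees — Bao:4, Bob:1, Esperanza:3, Fay:1, Giulia:3, Lena:1, Nadia:1, Wiremu:3, Yara:1, Yusuf:2, Zara:2.
The maximum is 4, attained only by Bao.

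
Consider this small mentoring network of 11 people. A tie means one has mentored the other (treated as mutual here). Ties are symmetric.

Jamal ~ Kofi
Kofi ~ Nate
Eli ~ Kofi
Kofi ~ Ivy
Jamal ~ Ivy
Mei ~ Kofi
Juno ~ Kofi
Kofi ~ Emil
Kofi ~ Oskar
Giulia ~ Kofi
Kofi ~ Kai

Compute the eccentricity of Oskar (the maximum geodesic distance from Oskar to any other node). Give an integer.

2

Distances from Oskar: Eli:2, Emil:2, Giulia:2, Ivy:2, Jamal:2, Juno:2, Kai:2, Kofi:1, Mei:2, Nate:2.
The largest is 2 (to Kai, Emil, Ivy, Giulia, Mei, Jamal, Juno, Nate, and Eli), so the eccentricity of Oskar is 2.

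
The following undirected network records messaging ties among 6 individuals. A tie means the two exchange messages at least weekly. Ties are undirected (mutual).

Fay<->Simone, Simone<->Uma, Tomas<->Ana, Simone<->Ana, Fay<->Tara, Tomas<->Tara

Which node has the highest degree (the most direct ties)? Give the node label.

Simone

Degrees — Ana:2, Fay:2, Simone:3, Tara:2, Tomas:2, Uma:1.
The maximum is 3, attained only by Simone.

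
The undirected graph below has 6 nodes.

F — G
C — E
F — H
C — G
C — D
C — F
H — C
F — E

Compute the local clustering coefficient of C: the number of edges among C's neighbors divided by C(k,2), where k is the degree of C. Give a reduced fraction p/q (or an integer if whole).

3/10

C's neighbors: D, E, F, G, and H (k = 5).
Possible neighbor pairs: C(5,2) = 10. Edges among them: E–F, F–G, F–H → e = 3.
Clustering(C) = 3/10.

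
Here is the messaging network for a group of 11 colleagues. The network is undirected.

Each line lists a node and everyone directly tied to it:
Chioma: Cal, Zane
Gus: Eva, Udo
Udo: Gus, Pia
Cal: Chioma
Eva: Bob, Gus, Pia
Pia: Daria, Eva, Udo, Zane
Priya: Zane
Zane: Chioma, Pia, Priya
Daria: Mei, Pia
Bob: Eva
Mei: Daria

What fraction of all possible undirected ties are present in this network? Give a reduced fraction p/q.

There are 11 edges and 11 nodes, so the maximum possible is C(11,2) = 55.
Density = 11/55 = 1/5.

1/5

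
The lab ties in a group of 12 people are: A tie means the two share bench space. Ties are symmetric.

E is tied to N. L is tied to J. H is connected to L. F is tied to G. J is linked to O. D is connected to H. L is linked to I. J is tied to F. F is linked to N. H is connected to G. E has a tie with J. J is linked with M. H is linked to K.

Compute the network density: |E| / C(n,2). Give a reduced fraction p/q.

There are 13 edges and 12 nodes, so the maximum possible is C(12,2) = 66.
Density = 13/66.

13/66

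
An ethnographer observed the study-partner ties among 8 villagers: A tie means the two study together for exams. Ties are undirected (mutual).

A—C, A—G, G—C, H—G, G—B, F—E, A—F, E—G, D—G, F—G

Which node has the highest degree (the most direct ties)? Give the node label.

Degrees — A:3, B:1, C:2, D:1, E:2, F:3, G:7, H:1.
The maximum is 7, attained only by G.

G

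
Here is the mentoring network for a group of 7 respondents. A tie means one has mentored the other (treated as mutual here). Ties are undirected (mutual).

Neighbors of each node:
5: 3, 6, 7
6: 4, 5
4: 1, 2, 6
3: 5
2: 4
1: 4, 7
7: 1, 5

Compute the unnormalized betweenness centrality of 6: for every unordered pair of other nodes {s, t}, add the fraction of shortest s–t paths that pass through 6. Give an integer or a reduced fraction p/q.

4

Pairs whose geodesics pass through 6 — 2–3: 1; 2–5: 1; 3–4: 1; 4–5: 1.
All other pairs contribute 0.
Summing the contributions gives betweenness(6) = 4.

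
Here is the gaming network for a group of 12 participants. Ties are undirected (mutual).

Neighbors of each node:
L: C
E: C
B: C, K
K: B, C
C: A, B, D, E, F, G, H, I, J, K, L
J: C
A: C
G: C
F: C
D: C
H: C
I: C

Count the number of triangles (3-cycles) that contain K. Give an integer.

1

K's neighbors: B and C.
Neighbor pairs that are themselves tied: K–B–C. Each forms one triangle with K, for 1 in total.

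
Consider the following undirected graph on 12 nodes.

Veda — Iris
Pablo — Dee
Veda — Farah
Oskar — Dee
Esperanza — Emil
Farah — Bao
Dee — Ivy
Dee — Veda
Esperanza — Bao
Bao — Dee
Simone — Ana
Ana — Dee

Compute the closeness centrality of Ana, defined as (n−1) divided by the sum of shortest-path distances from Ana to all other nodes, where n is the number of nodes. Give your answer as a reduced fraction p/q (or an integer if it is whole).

11/25

Distances from Ana: Bao:2, Dee:1, Emil:4, Esperanza:3, Farah:3, Iris:3, Ivy:2, Oskar:2, Pablo:2, Simone:1, Veda:2. Sum = 25.
n = 12, so closeness = 11/25.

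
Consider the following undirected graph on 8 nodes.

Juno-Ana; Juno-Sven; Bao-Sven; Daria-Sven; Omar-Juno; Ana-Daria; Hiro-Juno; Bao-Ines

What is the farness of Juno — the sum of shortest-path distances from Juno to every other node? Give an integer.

Distances from Juno: Ana:1, Bao:2, Daria:2, Hiro:1, Ines:3, Omar:1, Sven:1.
Sum = 1 + 2 + 2 + 1 + 3 + 1 + 1 = 11.

11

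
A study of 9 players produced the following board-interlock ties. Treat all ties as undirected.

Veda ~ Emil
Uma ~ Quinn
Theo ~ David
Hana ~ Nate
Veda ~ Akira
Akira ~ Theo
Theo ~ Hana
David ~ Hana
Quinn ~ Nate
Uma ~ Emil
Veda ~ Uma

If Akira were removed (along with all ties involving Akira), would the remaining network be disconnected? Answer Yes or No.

Even without Akira, every remaining node can still reach every other (the residual graph is connected), so Akira is not a cut vertex.

No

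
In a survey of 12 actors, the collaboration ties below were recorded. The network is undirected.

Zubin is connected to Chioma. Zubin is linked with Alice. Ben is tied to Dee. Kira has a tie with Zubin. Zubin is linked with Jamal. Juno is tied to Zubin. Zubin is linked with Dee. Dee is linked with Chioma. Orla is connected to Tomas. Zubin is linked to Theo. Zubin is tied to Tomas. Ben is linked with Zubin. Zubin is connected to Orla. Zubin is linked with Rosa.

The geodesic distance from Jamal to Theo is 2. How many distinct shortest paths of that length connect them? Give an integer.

1

The shortest distance is 2, and the only length-2 path is Jamal–Zubin–Theo. So there is exactly 1 shortest path.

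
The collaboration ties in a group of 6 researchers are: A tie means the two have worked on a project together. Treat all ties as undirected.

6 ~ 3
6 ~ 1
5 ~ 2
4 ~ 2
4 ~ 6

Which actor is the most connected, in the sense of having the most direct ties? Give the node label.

Degrees — 1:1, 2:2, 3:1, 4:2, 5:1, 6:3.
The maximum is 3, attained only by 6.

6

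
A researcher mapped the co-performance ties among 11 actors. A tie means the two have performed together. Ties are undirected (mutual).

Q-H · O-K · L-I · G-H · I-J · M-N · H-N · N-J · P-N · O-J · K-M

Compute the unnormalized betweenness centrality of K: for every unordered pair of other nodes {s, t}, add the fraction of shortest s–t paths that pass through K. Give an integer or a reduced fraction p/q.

Pairs whose geodesics pass through K — M–O: 1.
All other pairs contribute 0.
Summing the contributions gives betweenness(K) = 1.

1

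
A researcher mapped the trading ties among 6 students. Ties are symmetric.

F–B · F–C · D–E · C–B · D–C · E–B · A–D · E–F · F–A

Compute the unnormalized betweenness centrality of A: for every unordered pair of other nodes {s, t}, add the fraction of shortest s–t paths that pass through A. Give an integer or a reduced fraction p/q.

Pairs whose geodesics pass through A — D–F: 1/3.
All other pairs contribute 0.
Summing the contributions gives betweenness(A) = 1/3.

1/3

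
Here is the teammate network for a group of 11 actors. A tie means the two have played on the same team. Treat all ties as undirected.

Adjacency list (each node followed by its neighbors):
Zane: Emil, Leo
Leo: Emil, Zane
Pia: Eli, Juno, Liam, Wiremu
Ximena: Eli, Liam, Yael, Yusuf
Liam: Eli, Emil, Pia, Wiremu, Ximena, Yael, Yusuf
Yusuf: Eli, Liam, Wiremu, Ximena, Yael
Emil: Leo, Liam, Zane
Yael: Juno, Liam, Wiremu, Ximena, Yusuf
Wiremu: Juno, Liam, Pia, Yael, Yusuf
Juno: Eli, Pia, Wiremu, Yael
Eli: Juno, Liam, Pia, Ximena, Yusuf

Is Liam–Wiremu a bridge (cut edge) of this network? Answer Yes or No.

Even without that edge, Liam still reaches Wiremu via Liam – Pia – Wiremu, so the network stays connected. Not a bridge.

No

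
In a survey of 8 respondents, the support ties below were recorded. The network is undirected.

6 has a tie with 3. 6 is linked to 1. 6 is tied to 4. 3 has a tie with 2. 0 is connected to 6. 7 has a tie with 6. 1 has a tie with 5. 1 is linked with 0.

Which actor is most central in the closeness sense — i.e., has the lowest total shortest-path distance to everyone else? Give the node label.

6

Farness (sum of distances to all others) for each node — 0:13, 1:12, 2:19, 3:13, 4:15, 5:18, 6:9, 7:15.
The smallest farness is 9, for 6, so 6 has the highest closeness.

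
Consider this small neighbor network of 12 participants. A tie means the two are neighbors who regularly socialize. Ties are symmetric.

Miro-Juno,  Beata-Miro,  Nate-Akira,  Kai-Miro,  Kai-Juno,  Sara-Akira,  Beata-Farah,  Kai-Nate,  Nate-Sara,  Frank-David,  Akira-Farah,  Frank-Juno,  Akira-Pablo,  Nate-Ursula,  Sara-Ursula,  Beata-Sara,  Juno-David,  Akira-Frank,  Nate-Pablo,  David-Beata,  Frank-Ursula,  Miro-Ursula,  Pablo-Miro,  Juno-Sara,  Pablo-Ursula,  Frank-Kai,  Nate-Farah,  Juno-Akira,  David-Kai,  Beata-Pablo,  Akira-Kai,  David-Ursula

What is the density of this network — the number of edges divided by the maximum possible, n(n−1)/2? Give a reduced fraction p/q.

There are 32 edges and 12 nodes, so the maximum possible is C(12,2) = 66.
Density = 32/66 = 16/33.

16/33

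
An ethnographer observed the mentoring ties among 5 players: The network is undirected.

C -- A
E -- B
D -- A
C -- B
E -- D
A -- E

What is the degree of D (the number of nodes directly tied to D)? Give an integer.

2

D is directly tied to A and E. That is 2 neighbors, so the degree of D is 2.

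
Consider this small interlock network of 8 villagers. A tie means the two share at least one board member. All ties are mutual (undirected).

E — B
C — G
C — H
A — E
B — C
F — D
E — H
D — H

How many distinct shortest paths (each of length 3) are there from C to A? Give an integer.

The shortest distance is 3. The length-3 paths are: C–B–E–A; C–H–E–A.
That gives 2 distinct shortest paths.

2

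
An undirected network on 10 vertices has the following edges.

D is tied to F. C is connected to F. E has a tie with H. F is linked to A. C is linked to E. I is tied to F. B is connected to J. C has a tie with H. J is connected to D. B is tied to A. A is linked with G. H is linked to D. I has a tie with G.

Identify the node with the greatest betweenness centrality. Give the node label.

Unnormalized betweenness of each node: A:8, B:2, C:13/2, D:17/2, E:0, F:33/2, G:1, H:7/2, I:5/2, J:5/2.
F has the largest value, 33/2, making it the main broker — the node through which the most shortest paths run.

F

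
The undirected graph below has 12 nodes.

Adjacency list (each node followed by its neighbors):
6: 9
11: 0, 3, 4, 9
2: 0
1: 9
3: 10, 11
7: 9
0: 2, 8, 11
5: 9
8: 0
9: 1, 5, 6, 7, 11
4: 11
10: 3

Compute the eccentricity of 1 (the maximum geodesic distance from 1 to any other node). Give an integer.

4

Distances from 1: 0:3, 2:4, 3:3, 4:3, 5:2, 6:2, 7:2, 8:4, 9:1, 10:4, 11:2.
The largest is 4 (to 10, 2, and 8), so the eccentricity of 1 is 4.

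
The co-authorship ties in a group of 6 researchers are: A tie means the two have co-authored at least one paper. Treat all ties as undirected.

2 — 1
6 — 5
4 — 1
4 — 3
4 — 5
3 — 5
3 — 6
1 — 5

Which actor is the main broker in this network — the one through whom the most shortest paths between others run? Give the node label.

1

Unnormalized betweenness of each node: 1:4, 2:0, 3:1/2, 4:1, 5:7/2, 6:0.
1 has the largest value, 4, making it the main broker — the node through which the most shortest paths run.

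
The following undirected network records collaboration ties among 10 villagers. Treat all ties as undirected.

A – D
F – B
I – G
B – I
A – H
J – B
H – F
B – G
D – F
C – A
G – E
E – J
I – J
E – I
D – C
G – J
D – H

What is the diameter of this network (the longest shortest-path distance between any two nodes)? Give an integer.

5

Eccentricity of each node (its greatest distance to any other): A:5, B:3, C:5, D:4, E:5, F:3, G:4, H:4, I:4, J:4.
The maximum eccentricity is 5, realized for instance by the pair E–A via E – I – B – F – D – A. So the diameter is 5.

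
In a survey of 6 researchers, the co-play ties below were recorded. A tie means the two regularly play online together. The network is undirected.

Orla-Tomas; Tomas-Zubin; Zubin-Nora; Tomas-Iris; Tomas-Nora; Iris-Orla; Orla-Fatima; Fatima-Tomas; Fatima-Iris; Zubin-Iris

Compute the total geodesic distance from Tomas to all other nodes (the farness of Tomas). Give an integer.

5

Distances from Tomas: Fatima:1, Iris:1, Nora:1, Orla:1, Zubin:1.
Sum = 1 + 1 + 1 + 1 + 1 = 5.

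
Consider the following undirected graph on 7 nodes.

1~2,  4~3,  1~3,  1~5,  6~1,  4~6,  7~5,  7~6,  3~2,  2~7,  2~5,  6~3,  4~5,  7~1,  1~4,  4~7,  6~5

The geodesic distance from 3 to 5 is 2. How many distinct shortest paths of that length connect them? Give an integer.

The shortest distance is 2. The length-2 paths are: 3–1–5; 3–2–5; 3–6–5; 3–4–5.
That gives 4 distinct shortest paths.

4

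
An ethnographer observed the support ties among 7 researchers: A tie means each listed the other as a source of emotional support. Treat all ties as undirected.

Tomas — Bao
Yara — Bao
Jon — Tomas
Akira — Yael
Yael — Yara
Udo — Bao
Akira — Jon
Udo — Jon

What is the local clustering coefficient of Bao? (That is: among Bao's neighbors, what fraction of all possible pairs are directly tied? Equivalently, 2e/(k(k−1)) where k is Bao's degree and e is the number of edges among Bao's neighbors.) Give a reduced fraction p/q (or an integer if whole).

0

Bao's neighbors: Tomas, Udo, and Yara (k = 3).
Possible neighbor pairs: C(3,2) = 3. Edges among them: none → e = 0.
Clustering(Bao) = 0/3 = 0.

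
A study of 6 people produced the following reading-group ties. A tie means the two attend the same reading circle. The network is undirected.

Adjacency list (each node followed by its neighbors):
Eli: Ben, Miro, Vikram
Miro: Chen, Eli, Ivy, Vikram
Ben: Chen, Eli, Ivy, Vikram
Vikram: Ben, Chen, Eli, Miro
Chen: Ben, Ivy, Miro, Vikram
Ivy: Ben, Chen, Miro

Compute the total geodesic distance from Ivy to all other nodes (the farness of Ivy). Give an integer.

Distances from Ivy: Ben:1, Chen:1, Eli:2, Miro:1, Vikram:2.
Sum = 1 + 1 + 2 + 1 + 2 = 7.

7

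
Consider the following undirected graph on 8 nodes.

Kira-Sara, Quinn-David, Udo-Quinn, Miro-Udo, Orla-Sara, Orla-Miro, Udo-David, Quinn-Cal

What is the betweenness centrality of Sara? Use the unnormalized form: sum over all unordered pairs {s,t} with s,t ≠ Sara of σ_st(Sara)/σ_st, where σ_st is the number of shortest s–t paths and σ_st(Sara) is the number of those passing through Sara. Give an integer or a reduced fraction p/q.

Pairs whose geodesics pass through Sara — Miro–Kira: 1; Orla–Kira: 1; David–Kira: 1; Cal–Kira: 1; Udo–Kira: 1; Kira–Quinn: 1.
All other pairs contribute 0.
Summing the contributions gives betweenness(Sara) = 6.

6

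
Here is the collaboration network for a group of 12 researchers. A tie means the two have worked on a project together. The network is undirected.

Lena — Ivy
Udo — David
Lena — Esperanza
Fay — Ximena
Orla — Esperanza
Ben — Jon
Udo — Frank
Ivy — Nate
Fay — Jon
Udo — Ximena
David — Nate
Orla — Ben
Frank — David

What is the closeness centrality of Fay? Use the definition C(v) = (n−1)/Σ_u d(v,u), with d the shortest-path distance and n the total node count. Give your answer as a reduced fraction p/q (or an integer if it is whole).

Distances from Fay: Ben:2, David:3, Esperanza:4, Frank:3, Ivy:5, Jon:1, Lena:5, Nate:4, Orla:3, Udo:2, Ximena:1. Sum = 33.
n = 12, so closeness = 11/33 = 1/3.

1/3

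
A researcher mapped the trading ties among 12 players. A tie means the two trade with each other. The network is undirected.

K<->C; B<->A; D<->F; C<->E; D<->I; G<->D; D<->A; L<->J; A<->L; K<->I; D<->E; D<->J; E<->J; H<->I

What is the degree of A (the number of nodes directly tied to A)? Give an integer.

A is directly tied to B, D, and L. That is 3 neighbors, so the degree of A is 3.

3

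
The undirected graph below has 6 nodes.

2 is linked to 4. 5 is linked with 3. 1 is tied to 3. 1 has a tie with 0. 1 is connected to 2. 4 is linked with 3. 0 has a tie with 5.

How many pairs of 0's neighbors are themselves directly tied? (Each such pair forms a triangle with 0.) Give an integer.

0

0's neighbors are 1 and 5, but none of them are tied to each other, so no triangle contains 0.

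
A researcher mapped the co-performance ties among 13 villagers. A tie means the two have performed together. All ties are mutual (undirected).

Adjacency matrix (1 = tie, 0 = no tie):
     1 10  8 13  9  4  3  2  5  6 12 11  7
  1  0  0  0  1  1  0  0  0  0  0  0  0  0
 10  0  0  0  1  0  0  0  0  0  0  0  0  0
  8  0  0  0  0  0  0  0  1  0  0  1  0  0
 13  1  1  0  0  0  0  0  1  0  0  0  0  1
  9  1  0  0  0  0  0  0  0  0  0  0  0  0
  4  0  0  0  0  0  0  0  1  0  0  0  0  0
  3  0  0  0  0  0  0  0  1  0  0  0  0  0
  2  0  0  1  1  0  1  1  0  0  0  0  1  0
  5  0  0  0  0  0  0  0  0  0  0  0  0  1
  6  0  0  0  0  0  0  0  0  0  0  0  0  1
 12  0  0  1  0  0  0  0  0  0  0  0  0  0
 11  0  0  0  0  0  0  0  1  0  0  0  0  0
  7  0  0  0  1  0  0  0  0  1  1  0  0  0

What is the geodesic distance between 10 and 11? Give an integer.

3

One shortest route is 10 – 13 – 2 – 11, which uses 3 edges, and at distance 2 from 10 we only reach {1, 2, 7}, which does not include 11. So d(10,11) = 3.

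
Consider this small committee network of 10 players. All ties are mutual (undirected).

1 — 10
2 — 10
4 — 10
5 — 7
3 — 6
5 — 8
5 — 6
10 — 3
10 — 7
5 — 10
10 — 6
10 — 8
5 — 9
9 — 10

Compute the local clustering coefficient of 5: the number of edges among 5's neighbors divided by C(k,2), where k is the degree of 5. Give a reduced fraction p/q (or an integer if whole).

5's neighbors: 6, 7, 8, 9, and 10 (k = 5).
Possible neighbor pairs: C(5,2) = 10. Edges among them: 6–10, 7–10, 8–10, 9–10 → e = 4.
Clustering(5) = 4/10 = 2/5.

2/5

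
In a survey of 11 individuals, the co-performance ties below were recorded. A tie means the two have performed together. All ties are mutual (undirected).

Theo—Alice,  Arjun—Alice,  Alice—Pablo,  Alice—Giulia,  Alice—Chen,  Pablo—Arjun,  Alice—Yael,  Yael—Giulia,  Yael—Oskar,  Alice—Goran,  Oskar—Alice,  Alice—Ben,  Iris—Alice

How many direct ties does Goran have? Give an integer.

1

Goran is directly tied to Alice. That is 1 neighbor, so the degree of Goran is 1.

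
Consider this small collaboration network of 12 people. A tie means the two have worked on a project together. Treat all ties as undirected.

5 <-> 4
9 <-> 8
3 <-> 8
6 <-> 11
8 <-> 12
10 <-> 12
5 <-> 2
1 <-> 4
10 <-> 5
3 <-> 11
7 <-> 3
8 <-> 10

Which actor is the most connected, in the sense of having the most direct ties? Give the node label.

8

Degrees — 1:1, 2:1, 3:3, 4:2, 5:3, 6:1, 7:1, 8:4, 9:1, 10:3, 11:2, 12:2.
The maximum is 4, attained only by 8.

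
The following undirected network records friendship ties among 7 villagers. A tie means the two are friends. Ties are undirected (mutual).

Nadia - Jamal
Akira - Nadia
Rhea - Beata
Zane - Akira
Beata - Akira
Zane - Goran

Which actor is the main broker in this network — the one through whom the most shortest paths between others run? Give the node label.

Akira

Unnormalized betweenness of each node: Akira:12, Beata:5, Goran:0, Jamal:0, Nadia:5, Rhea:0, Zane:5.
Akira has the largest value, 12, making it the main broker — the node through which the most shortest paths run.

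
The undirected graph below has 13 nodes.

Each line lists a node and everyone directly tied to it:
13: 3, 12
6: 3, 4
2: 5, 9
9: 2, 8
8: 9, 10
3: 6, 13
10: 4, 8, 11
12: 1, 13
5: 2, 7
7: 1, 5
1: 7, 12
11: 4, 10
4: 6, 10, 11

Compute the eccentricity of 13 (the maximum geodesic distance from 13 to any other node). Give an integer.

Distances from 13: 1:2, 2:5, 3:1, 4:3, 5:4, 6:2, 7:3, 8:5, 9:6, 10:4, 11:4, 12:1.
The largest is 6 (to 9), so the eccentricity of 13 is 6.

6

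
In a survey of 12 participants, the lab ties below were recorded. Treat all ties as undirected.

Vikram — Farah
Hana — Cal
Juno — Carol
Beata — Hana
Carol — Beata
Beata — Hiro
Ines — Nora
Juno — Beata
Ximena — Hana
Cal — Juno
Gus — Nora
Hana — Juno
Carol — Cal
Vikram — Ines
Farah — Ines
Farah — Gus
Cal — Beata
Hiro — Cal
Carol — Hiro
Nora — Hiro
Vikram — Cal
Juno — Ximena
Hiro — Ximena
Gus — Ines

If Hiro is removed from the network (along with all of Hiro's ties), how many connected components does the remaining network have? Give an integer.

1

Hiro's neighbors (Beata, Cal, Carol, Nora, and Ximena) remain reachable from one another through other ties, so the rest of the network stays in one piece.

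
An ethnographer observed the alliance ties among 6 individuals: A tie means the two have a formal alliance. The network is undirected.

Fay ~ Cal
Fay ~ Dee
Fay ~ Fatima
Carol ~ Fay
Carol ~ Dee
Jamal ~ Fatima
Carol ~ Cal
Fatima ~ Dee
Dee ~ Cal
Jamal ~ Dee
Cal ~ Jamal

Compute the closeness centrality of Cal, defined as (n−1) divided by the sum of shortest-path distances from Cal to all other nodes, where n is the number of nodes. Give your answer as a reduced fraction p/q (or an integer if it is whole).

5/6

Distances from Cal: Carol:1, Dee:1, Fatima:2, Fay:1, Jamal:1. Sum = 6.
n = 6, so closeness = 5/6.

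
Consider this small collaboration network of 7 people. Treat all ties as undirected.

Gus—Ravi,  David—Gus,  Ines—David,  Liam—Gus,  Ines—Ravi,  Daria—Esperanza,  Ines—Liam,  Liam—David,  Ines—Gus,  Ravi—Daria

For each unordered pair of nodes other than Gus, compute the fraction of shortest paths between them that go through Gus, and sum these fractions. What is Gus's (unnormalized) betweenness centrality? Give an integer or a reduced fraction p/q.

3

Pairs whose geodesics pass through Gus — Liam–Ravi: 1/2; Liam–Daria: 1/2; Liam–Esperanza: 1/2; David–Ravi: 1/2; David–Daria: 1/2; David–Esperanza: 1/2.
All other pairs contribute 0.
Summing the contributions gives betweenness(Gus) = 3.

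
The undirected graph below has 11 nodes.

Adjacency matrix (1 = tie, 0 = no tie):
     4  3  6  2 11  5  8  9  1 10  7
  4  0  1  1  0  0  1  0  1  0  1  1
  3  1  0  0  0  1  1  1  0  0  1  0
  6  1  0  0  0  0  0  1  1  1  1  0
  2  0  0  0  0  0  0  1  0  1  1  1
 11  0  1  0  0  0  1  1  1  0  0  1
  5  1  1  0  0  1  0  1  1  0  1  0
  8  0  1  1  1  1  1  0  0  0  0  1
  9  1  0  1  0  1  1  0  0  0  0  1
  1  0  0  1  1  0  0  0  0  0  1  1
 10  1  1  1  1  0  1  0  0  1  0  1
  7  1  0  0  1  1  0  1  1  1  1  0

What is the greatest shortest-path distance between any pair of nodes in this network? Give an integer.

2

Eccentricity of each node (its greatest distance to any other): 1:2, 2:2, 3:2, 4:2, 5:2, 6:2, 7:2, 8:2, 9:2, 10:2, 11:2.
The maximum eccentricity is 2, realized for instance by the pair 4–2 via 4 – 10 – 2. So the diameter is 2.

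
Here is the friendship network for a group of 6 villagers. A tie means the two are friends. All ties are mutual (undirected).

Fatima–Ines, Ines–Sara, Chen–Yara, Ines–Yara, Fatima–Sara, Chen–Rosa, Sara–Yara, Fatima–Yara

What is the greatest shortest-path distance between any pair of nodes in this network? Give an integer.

Eccentricity of each node (its greatest distance to any other): Chen:2, Fatima:3, Ines:3, Rosa:3, Sara:3, Yara:2.
The maximum eccentricity is 3, realized for instance by the pair Rosa–Fatima via Rosa – Chen – Yara – Fatima. So the diameter is 3.

3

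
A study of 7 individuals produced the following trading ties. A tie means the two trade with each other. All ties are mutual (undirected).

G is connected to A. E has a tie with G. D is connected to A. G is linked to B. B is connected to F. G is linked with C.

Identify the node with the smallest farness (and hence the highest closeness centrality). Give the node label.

Farness (sum of distances to all others) for each node — A:11, B:11, C:13, D:16, E:13, F:16, G:8.
The smallest farness is 8, for G, so G has the highest closeness.

G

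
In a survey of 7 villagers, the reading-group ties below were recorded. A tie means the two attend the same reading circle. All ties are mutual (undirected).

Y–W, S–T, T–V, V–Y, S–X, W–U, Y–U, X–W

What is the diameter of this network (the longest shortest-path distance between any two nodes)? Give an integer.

Eccentricity of each node (its greatest distance to any other): S:3, T:3, U:3, V:3, W:3, X:3, Y:3.
The maximum eccentricity is 3, realized for instance by the pair U–T via U – Y – V – T. So the diameter is 3.

3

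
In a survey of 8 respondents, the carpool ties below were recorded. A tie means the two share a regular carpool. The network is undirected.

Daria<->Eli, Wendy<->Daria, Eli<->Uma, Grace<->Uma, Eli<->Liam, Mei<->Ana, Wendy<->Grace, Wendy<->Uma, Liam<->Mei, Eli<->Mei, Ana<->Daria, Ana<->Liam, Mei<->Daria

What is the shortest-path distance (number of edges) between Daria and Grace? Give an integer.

2

One shortest route is Daria – Wendy – Grace, which uses 2 edges, and Daria and Grace are not directly tied, so nothing shorter exists. So d(Daria,Grace) = 2.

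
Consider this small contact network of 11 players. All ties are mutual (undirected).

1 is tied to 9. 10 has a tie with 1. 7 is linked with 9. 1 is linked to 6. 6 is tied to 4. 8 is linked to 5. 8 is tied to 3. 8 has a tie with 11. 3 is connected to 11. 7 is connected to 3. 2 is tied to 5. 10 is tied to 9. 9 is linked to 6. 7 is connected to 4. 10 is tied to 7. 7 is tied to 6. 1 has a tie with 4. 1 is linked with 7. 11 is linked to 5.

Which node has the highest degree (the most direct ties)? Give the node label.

Degrees — 1:5, 2:1, 3:3, 4:3, 5:3, 6:4, 7:6, 8:3, 9:4, 10:3, 11:3.
The maximum is 6, attained only by 7.

7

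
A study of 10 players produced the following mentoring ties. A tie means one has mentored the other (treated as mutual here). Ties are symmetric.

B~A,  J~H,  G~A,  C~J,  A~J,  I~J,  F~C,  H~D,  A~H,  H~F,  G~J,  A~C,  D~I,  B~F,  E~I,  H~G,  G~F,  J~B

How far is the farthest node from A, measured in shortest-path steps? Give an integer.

Distances from A: B:1, C:1, D:2, E:3, F:2, G:1, H:1, I:2, J:1.
The largest is 3 (to E), so the eccentricity of A is 3.

3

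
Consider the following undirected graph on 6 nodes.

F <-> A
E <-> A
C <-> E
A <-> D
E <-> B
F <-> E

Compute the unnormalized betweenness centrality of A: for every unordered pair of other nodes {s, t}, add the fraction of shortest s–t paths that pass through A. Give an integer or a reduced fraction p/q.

Pairs whose geodesics pass through A — C–D: 1; E–D: 1; F–D: 1; D–B: 1.
All other pairs contribute 0.
Summing the contributions gives betweenness(A) = 4.

4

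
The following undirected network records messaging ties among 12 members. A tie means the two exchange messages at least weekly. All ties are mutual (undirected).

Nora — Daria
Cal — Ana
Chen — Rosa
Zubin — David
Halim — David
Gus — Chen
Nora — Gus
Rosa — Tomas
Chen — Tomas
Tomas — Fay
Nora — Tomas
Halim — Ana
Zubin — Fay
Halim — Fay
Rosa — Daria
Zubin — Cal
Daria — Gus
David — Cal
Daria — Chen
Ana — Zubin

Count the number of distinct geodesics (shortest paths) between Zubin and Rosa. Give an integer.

The shortest distance is 3, and the only length-3 path is Zubin–Fay–Tomas–Rosa. So there is exactly 1 shortest path.

1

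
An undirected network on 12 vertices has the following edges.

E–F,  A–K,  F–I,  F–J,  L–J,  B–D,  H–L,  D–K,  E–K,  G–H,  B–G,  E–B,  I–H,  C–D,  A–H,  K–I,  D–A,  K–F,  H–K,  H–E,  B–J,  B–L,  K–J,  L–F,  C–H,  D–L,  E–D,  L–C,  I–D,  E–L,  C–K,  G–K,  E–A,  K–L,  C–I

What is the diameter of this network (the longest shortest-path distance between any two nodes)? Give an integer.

Eccentricity of each node (its greatest distance to any other): A:2, B:2, C:2, D:2, E:2, F:2, G:2, H:2, I:2, J:2, K:2, L:2.
The maximum eccentricity is 2, realized for instance by the pair J–E via J – F – E. So the diameter is 2.

2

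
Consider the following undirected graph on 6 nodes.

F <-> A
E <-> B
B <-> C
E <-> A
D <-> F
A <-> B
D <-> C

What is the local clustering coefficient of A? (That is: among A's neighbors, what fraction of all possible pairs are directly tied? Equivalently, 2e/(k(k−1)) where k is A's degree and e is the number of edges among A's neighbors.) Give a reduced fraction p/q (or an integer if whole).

1/3

A's neighbors: B, E, and F (k = 3).
Possible neighbor pairs: C(3,2) = 3. Edges among them: B–E → e = 1.
Clustering(A) = 1/3.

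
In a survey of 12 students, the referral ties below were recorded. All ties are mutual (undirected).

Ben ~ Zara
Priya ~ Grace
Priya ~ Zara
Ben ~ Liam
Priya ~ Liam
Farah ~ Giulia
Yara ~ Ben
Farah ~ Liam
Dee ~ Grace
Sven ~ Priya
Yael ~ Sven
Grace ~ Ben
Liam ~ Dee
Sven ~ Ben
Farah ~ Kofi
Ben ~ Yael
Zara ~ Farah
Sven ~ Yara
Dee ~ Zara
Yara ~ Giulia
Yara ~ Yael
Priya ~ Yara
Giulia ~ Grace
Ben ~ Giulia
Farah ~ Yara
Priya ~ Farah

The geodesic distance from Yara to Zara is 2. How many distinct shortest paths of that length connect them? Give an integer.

3

The shortest distance is 2. The length-2 paths are: Yara–Priya–Zara; Yara–Farah–Zara; Yara–Ben–Zara.
That gives 3 distinct shortest paths.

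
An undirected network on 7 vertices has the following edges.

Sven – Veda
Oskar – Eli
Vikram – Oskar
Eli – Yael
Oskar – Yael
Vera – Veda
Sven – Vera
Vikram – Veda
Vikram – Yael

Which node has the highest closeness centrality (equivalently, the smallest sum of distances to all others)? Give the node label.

Vikram

Farness (sum of distances to all others) for each node — Eli:15, Oskar:11, Sven:14, Veda:10, Vera:14, Vikram:9, Yael:11.
The smallest farness is 9, for Vikram, so Vikram has the highest closeness.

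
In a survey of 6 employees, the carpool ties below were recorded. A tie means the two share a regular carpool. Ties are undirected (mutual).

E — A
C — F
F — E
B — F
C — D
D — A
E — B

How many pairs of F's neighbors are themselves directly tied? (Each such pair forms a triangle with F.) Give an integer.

F's neighbors: B, C, and E.
Neighbor pairs that are themselves tied: F–B–E. Each forms one triangle with F, for 1 in total.

1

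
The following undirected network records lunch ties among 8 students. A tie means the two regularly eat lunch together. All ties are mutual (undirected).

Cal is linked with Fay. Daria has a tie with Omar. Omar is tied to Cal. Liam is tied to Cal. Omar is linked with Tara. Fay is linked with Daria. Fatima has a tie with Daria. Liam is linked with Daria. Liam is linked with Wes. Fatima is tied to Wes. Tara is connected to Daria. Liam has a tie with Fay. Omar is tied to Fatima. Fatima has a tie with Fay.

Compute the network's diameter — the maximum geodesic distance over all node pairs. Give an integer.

3

Eccentricity of each node (its greatest distance to any other): Cal:2, Daria:2, Fatima:2, Fay:2, Liam:2, Omar:2, Tara:3, Wes:3.
The maximum eccentricity is 3, realized for instance by the pair Wes–Tara via Wes – Fatima – Daria – Tara. So the diameter is 3.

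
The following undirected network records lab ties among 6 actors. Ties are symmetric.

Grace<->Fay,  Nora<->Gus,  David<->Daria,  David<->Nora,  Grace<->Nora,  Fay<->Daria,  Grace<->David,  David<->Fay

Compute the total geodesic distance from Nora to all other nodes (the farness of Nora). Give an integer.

7

Distances from Nora: Daria:2, David:1, Fay:2, Grace:1, Gus:1.
Sum = 2 + 1 + 2 + 1 + 1 = 7.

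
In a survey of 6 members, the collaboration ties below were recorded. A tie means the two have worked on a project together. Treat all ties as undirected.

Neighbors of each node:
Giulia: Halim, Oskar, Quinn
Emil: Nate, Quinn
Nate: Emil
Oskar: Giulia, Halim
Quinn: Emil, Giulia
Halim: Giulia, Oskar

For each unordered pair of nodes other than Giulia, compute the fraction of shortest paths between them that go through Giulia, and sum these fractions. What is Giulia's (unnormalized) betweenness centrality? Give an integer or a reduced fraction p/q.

6

Pairs whose geodesics pass through Giulia — Oskar–Emil: 1; Oskar–Nate: 1; Oskar–Quinn: 1; Halim–Emil: 1; Halim–Nate: 1; Halim–Quinn: 1.
All other pairs contribute 0.
Summing the contributions gives betweenness(Giulia) = 6.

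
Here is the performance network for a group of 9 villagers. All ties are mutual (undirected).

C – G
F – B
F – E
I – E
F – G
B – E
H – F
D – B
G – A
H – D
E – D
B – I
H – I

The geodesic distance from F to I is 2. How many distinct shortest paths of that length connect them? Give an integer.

The shortest distance is 2. The length-2 paths are: F–H–I; F–B–I; F–E–I.
That gives 3 distinct shortest paths.

3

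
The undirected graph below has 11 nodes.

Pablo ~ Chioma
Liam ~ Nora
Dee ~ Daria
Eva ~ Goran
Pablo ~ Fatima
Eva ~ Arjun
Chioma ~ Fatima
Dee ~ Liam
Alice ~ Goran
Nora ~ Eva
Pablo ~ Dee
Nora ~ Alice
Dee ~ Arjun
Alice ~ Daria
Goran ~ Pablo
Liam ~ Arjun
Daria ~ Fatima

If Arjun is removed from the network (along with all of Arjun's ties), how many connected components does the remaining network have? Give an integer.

Arjun's neighbors (Dee, Eva, and Liam) remain reachable from one another through other ties, so the rest of the network stays in one piece.

1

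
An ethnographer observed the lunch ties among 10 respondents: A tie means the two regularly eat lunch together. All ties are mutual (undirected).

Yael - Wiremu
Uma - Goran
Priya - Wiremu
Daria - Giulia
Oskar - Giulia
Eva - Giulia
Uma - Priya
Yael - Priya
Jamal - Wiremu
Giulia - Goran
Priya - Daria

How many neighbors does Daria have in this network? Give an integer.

Daria is directly tied to Giulia and Priya. That is 2 neighbors, so the degree of Daria is 2.

2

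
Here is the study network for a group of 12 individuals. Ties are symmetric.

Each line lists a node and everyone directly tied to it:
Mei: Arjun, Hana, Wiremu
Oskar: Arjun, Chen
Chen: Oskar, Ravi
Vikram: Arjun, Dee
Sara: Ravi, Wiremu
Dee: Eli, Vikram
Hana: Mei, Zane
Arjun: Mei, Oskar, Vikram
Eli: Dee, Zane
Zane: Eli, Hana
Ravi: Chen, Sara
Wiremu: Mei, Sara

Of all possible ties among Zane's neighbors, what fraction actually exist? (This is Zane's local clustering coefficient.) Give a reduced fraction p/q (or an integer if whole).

Zane's neighbors: Eli and Hana (k = 2).
Possible neighbor pairs: C(2,2) = 1. Edges among them: none → e = 0.
Clustering(Zane) = 0/1.

0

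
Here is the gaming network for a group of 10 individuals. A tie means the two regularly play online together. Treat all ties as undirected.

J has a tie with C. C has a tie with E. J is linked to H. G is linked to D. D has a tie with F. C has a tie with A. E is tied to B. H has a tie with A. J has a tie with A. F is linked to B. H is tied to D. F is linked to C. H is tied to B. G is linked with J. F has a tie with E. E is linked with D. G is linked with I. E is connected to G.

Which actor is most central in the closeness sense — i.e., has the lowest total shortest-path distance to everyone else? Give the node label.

E

Farness (sum of distances to all others) for each node — A:16, B:16, C:15, D:14, E:13, F:15, G:14, H:15, I:22, J:14.
The smallest farness is 13, for E, so E has the highest closeness.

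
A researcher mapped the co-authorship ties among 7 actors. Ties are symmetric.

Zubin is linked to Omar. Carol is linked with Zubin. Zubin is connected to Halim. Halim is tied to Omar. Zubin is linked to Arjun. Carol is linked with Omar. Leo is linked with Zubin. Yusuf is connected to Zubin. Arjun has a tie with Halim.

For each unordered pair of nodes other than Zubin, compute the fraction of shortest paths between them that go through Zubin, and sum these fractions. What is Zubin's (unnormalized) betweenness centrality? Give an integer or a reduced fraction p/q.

11

Pairs whose geodesics pass through Zubin — Yusuf–Halim: 1; Yusuf–Arjun: 1; Yusuf–Leo: 1; Yusuf–Carol: 1; Yusuf–Omar: 1; Halim–Leo: 1; Halim–Carol: 1/2; Arjun–Leo: 1; Arjun–Carol: 1; Arjun–Omar: 1/2; Leo–Carol: 1; Leo–Omar: 1.
All other pairs contribute 0.
Summing the contributions gives betweenness(Zubin) = 11.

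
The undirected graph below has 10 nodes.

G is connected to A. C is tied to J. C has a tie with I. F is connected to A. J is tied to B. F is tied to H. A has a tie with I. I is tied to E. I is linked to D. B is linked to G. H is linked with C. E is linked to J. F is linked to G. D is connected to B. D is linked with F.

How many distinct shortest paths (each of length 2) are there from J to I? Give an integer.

The shortest distance is 2. The length-2 paths are: J–C–I; J–E–I.
That gives 2 distinct shortest paths.

2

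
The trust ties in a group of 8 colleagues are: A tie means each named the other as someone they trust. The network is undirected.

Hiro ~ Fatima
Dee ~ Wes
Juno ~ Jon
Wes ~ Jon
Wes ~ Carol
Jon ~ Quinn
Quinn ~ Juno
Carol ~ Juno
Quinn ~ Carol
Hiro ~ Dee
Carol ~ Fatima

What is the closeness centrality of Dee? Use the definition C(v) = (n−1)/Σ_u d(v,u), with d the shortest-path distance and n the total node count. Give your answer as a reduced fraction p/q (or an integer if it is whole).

Distances from Dee: Carol:2, Fatima:2, Hiro:1, Jon:2, Juno:3, Quinn:3, Wes:1. Sum = 14.
n = 8, so closeness = 7/14 = 1/2.

1/2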